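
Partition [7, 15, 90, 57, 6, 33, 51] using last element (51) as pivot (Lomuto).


Pivot: 51
  7 <= 51: advance i (no swap)
  15 <= 51: advance i (no swap)
  6 <= 51: swap -> [7, 15, 6, 57, 90, 33, 51]
  33 <= 51: swap -> [7, 15, 6, 33, 90, 57, 51]
Place pivot at 4: [7, 15, 6, 33, 51, 57, 90]

Partitioned: [7, 15, 6, 33, 51, 57, 90]


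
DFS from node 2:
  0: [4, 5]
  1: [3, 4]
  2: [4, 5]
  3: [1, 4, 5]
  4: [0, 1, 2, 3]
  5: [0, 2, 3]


Visit 2, push [5, 4]
Visit 4, push [3, 1, 0]
Visit 0, push [5]
Visit 5, push [3]
Visit 3, push [1]
Visit 1, push []

DFS order: [2, 4, 0, 5, 3, 1]


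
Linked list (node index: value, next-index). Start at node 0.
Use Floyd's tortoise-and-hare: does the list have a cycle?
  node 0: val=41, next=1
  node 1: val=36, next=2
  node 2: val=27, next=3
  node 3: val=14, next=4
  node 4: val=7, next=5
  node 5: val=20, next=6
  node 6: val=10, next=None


Floyd's tortoise (slow, +1) and hare (fast, +2):
  init: slow=0, fast=0
  step 1: slow=1, fast=2
  step 2: slow=2, fast=4
  step 3: slow=3, fast=6
  step 4: fast -> None, no cycle

Cycle: no


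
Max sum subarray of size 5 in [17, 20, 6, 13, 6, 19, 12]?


[0:5]: 62
[1:6]: 64
[2:7]: 56

Max: 64 at [1:6]


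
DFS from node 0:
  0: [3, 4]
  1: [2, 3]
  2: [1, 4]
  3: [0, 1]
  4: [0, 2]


Visit 0, push [4, 3]
Visit 3, push [1]
Visit 1, push [2]
Visit 2, push [4]
Visit 4, push []

DFS order: [0, 3, 1, 2, 4]


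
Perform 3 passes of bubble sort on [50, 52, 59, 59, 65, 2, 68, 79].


Initial: [50, 52, 59, 59, 65, 2, 68, 79]
Pass 1: [50, 52, 59, 59, 2, 65, 68, 79] (1 swaps)
Pass 2: [50, 52, 59, 2, 59, 65, 68, 79] (1 swaps)
Pass 3: [50, 52, 2, 59, 59, 65, 68, 79] (1 swaps)

After 3 passes: [50, 52, 2, 59, 59, 65, 68, 79]


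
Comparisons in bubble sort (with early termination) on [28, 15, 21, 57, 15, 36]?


Algorithm: bubble sort (with early termination)
Input: [28, 15, 21, 57, 15, 36]
Sorted: [15, 15, 21, 28, 36, 57]

14


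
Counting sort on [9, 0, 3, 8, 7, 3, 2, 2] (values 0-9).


Input: [9, 0, 3, 8, 7, 3, 2, 2]
Counts: [1, 0, 2, 2, 0, 0, 0, 1, 1, 1]

Sorted: [0, 2, 2, 3, 3, 7, 8, 9]


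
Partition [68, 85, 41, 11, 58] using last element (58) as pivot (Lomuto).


Pivot: 58
  41 <= 58: swap -> [41, 85, 68, 11, 58]
  11 <= 58: swap -> [41, 11, 68, 85, 58]
Place pivot at 2: [41, 11, 58, 85, 68]

Partitioned: [41, 11, 58, 85, 68]


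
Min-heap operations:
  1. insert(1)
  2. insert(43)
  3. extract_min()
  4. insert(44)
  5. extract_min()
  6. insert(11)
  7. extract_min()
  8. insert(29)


insert(1) -> [1]
insert(43) -> [1, 43]
extract_min()->1, [43]
insert(44) -> [43, 44]
extract_min()->43, [44]
insert(11) -> [11, 44]
extract_min()->11, [44]
insert(29) -> [29, 44]

Final heap: [29, 44]


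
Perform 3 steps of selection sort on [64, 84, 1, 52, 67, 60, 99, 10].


Initial: [64, 84, 1, 52, 67, 60, 99, 10]
Step 1: min=1 at 2
  Swap: [1, 84, 64, 52, 67, 60, 99, 10]
Step 2: min=10 at 7
  Swap: [1, 10, 64, 52, 67, 60, 99, 84]
Step 3: min=52 at 3
  Swap: [1, 10, 52, 64, 67, 60, 99, 84]

After 3 steps: [1, 10, 52, 64, 67, 60, 99, 84]


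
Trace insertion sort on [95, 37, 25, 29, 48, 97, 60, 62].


Initial: [95, 37, 25, 29, 48, 97, 60, 62]
Insert 37: [37, 95, 25, 29, 48, 97, 60, 62]
Insert 25: [25, 37, 95, 29, 48, 97, 60, 62]
Insert 29: [25, 29, 37, 95, 48, 97, 60, 62]
Insert 48: [25, 29, 37, 48, 95, 97, 60, 62]
Insert 97: [25, 29, 37, 48, 95, 97, 60, 62]
Insert 60: [25, 29, 37, 48, 60, 95, 97, 62]
Insert 62: [25, 29, 37, 48, 60, 62, 95, 97]

Sorted: [25, 29, 37, 48, 60, 62, 95, 97]


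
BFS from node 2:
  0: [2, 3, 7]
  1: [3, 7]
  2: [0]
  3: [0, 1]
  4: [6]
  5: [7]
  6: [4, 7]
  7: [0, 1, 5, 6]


Visit 2, enqueue [0]
Visit 0, enqueue [3, 7]
Visit 3, enqueue [1]
Visit 7, enqueue [5, 6]
Visit 1, enqueue []
Visit 5, enqueue []
Visit 6, enqueue [4]
Visit 4, enqueue []

BFS order: [2, 0, 3, 7, 1, 5, 6, 4]


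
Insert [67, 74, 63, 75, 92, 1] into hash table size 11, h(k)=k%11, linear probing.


Insert 67: h=1 -> slot 1
Insert 74: h=8 -> slot 8
Insert 63: h=8, 1 probes -> slot 9
Insert 75: h=9, 1 probes -> slot 10
Insert 92: h=4 -> slot 4
Insert 1: h=1, 1 probes -> slot 2

Table: [None, 67, 1, None, 92, None, None, None, 74, 63, 75]


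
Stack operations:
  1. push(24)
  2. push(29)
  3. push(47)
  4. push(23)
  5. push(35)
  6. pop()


push(24) -> [24]
push(29) -> [24, 29]
push(47) -> [24, 29, 47]
push(23) -> [24, 29, 47, 23]
push(35) -> [24, 29, 47, 23, 35]
pop()->35, [24, 29, 47, 23]

Final stack: [24, 29, 47, 23]


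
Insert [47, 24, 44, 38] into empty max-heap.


Insert 47: [47]
Insert 24: [47, 24]
Insert 44: [47, 24, 44]
Insert 38: [47, 38, 44, 24]

Final heap: [47, 38, 44, 24]


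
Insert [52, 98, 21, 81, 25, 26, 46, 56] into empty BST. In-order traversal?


Insert 52: root
Insert 98: R from 52
Insert 21: L from 52
Insert 81: R from 52 -> L from 98
Insert 25: L from 52 -> R from 21
Insert 26: L from 52 -> R from 21 -> R from 25
Insert 46: L from 52 -> R from 21 -> R from 25 -> R from 26
Insert 56: R from 52 -> L from 98 -> L from 81

In-order: [21, 25, 26, 46, 52, 56, 81, 98]


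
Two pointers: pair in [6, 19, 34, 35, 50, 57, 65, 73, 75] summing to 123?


lo=0(6)+hi=8(75)=81
lo=1(19)+hi=8(75)=94
lo=2(34)+hi=8(75)=109
lo=3(35)+hi=8(75)=110
lo=4(50)+hi=8(75)=125
lo=4(50)+hi=7(73)=123

Yes: 50+73=123


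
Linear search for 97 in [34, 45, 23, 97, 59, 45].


i=0: 34!=97
i=1: 45!=97
i=2: 23!=97
i=3: 97==97 found!

Found at 3, 4 comps


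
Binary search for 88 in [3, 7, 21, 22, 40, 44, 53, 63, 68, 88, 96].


Step 1: lo=0, hi=10, mid=5, val=44
Step 2: lo=6, hi=10, mid=8, val=68
Step 3: lo=9, hi=10, mid=9, val=88

Found at index 9


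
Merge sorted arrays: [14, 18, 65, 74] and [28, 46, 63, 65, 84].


Take 14 from A
Take 18 from A
Take 28 from B
Take 46 from B
Take 63 from B
Take 65 from A
Take 65 from B
Take 74 from A

Merged: [14, 18, 28, 46, 63, 65, 65, 74, 84]


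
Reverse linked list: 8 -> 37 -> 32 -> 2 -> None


Step 1: curr=8, set curr.next=prev(None) | reversed so far: 8
Step 2: curr=37, set curr.next=prev(8) | reversed so far: 37 -> 8
Step 3: curr=32, set curr.next=prev(37) | reversed so far: 32 -> 37 -> 8
Step 4: curr=2, set curr.next=prev(32) | reversed so far: 2 -> 32 -> 37 -> 8

2 -> 32 -> 37 -> 8 -> None


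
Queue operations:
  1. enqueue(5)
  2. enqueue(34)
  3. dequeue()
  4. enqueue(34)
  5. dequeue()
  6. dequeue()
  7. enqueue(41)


enqueue(5) -> [5]
enqueue(34) -> [5, 34]
dequeue()->5, [34]
enqueue(34) -> [34, 34]
dequeue()->34, [34]
dequeue()->34, []
enqueue(41) -> [41]

Final queue: [41]


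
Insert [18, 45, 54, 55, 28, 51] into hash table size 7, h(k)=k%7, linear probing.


Insert 18: h=4 -> slot 4
Insert 45: h=3 -> slot 3
Insert 54: h=5 -> slot 5
Insert 55: h=6 -> slot 6
Insert 28: h=0 -> slot 0
Insert 51: h=2 -> slot 2

Table: [28, None, 51, 45, 18, 54, 55]


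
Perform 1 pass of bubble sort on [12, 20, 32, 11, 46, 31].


Initial: [12, 20, 32, 11, 46, 31]
Pass 1: [12, 20, 11, 32, 31, 46] (2 swaps)

After 1 pass: [12, 20, 11, 32, 31, 46]


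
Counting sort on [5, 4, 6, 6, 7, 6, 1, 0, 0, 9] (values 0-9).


Input: [5, 4, 6, 6, 7, 6, 1, 0, 0, 9]
Counts: [2, 1, 0, 0, 1, 1, 3, 1, 0, 1]

Sorted: [0, 0, 1, 4, 5, 6, 6, 6, 7, 9]


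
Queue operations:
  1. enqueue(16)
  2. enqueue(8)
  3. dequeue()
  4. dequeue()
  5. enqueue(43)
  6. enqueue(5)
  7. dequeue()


enqueue(16) -> [16]
enqueue(8) -> [16, 8]
dequeue()->16, [8]
dequeue()->8, []
enqueue(43) -> [43]
enqueue(5) -> [43, 5]
dequeue()->43, [5]

Final queue: [5]


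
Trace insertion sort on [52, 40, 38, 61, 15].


Initial: [52, 40, 38, 61, 15]
Insert 40: [40, 52, 38, 61, 15]
Insert 38: [38, 40, 52, 61, 15]
Insert 61: [38, 40, 52, 61, 15]
Insert 15: [15, 38, 40, 52, 61]

Sorted: [15, 38, 40, 52, 61]


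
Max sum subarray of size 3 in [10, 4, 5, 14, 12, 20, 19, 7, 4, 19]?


[0:3]: 19
[1:4]: 23
[2:5]: 31
[3:6]: 46
[4:7]: 51
[5:8]: 46
[6:9]: 30
[7:10]: 30

Max: 51 at [4:7]


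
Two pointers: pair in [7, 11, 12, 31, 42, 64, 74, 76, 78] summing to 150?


lo=0(7)+hi=8(78)=85
lo=1(11)+hi=8(78)=89
lo=2(12)+hi=8(78)=90
lo=3(31)+hi=8(78)=109
lo=4(42)+hi=8(78)=120
lo=5(64)+hi=8(78)=142
lo=6(74)+hi=8(78)=152
lo=6(74)+hi=7(76)=150

Yes: 74+76=150


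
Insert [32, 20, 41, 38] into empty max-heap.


Insert 32: [32]
Insert 20: [32, 20]
Insert 41: [41, 20, 32]
Insert 38: [41, 38, 32, 20]

Final heap: [41, 38, 32, 20]


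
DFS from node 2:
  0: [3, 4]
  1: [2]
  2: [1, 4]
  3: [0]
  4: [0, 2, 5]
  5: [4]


Visit 2, push [4, 1]
Visit 1, push []
Visit 4, push [5, 0]
Visit 0, push [3]
Visit 3, push []
Visit 5, push []

DFS order: [2, 1, 4, 0, 3, 5]


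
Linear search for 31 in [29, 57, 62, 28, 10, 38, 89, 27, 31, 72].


i=0: 29!=31
i=1: 57!=31
i=2: 62!=31
i=3: 28!=31
i=4: 10!=31
i=5: 38!=31
i=6: 89!=31
i=7: 27!=31
i=8: 31==31 found!

Found at 8, 9 comps


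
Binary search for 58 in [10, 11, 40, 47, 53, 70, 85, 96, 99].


Step 1: lo=0, hi=8, mid=4, val=53
Step 2: lo=5, hi=8, mid=6, val=85
Step 3: lo=5, hi=5, mid=5, val=70

Not found


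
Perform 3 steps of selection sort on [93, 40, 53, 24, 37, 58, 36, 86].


Initial: [93, 40, 53, 24, 37, 58, 36, 86]
Step 1: min=24 at 3
  Swap: [24, 40, 53, 93, 37, 58, 36, 86]
Step 2: min=36 at 6
  Swap: [24, 36, 53, 93, 37, 58, 40, 86]
Step 3: min=37 at 4
  Swap: [24, 36, 37, 93, 53, 58, 40, 86]

After 3 steps: [24, 36, 37, 93, 53, 58, 40, 86]


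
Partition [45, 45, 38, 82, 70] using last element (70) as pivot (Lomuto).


Pivot: 70
  45 <= 70: advance i (no swap)
  45 <= 70: advance i (no swap)
  38 <= 70: advance i (no swap)
Place pivot at 3: [45, 45, 38, 70, 82]

Partitioned: [45, 45, 38, 70, 82]


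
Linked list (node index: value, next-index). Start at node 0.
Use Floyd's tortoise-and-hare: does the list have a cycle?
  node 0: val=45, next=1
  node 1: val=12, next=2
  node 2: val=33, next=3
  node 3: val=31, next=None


Floyd's tortoise (slow, +1) and hare (fast, +2):
  init: slow=0, fast=0
  step 1: slow=1, fast=2
  step 2: fast 2->3->None, no cycle

Cycle: no


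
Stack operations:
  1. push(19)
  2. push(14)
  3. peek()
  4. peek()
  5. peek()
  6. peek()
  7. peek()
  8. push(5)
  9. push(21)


push(19) -> [19]
push(14) -> [19, 14]
peek()->14
peek()->14
peek()->14
peek()->14
peek()->14
push(5) -> [19, 14, 5]
push(21) -> [19, 14, 5, 21]

Final stack: [19, 14, 5, 21]


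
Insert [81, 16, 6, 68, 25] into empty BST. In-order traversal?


Insert 81: root
Insert 16: L from 81
Insert 6: L from 81 -> L from 16
Insert 68: L from 81 -> R from 16
Insert 25: L from 81 -> R from 16 -> L from 68

In-order: [6, 16, 25, 68, 81]


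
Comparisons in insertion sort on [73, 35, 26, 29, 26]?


Algorithm: insertion sort
Input: [73, 35, 26, 29, 26]
Sorted: [26, 26, 29, 35, 73]

10


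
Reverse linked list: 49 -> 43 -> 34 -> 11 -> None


Step 1: curr=49, set curr.next=prev(None) | reversed so far: 49
Step 2: curr=43, set curr.next=prev(49) | reversed so far: 43 -> 49
Step 3: curr=34, set curr.next=prev(43) | reversed so far: 34 -> 43 -> 49
Step 4: curr=11, set curr.next=prev(34) | reversed so far: 11 -> 34 -> 43 -> 49

11 -> 34 -> 43 -> 49 -> None


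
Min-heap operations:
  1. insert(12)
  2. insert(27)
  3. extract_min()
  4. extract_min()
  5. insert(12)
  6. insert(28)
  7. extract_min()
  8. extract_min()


insert(12) -> [12]
insert(27) -> [12, 27]
extract_min()->12, [27]
extract_min()->27, []
insert(12) -> [12]
insert(28) -> [12, 28]
extract_min()->12, [28]
extract_min()->28, []

Final heap: []


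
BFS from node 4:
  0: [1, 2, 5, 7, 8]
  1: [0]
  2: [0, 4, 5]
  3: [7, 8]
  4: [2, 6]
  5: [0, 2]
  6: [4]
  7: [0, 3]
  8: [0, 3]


Visit 4, enqueue [2, 6]
Visit 2, enqueue [0, 5]
Visit 6, enqueue []
Visit 0, enqueue [1, 7, 8]
Visit 5, enqueue []
Visit 1, enqueue []
Visit 7, enqueue [3]
Visit 8, enqueue []
Visit 3, enqueue []

BFS order: [4, 2, 6, 0, 5, 1, 7, 8, 3]


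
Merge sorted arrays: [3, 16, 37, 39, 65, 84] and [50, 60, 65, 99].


Take 3 from A
Take 16 from A
Take 37 from A
Take 39 from A
Take 50 from B
Take 60 from B
Take 65 from A
Take 65 from B
Take 84 from A

Merged: [3, 16, 37, 39, 50, 60, 65, 65, 84, 99]


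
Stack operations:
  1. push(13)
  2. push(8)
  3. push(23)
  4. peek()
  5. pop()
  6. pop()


push(13) -> [13]
push(8) -> [13, 8]
push(23) -> [13, 8, 23]
peek()->23
pop()->23, [13, 8]
pop()->8, [13]

Final stack: [13]


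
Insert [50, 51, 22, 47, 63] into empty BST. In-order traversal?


Insert 50: root
Insert 51: R from 50
Insert 22: L from 50
Insert 47: L from 50 -> R from 22
Insert 63: R from 50 -> R from 51

In-order: [22, 47, 50, 51, 63]


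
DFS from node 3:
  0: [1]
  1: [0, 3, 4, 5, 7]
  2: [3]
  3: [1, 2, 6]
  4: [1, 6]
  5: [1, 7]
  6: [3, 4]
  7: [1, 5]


Visit 3, push [6, 2, 1]
Visit 1, push [7, 5, 4, 0]
Visit 0, push []
Visit 4, push [6]
Visit 6, push []
Visit 5, push [7]
Visit 7, push []
Visit 2, push []

DFS order: [3, 1, 0, 4, 6, 5, 7, 2]


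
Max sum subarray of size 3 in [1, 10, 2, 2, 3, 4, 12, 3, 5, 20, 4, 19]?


[0:3]: 13
[1:4]: 14
[2:5]: 7
[3:6]: 9
[4:7]: 19
[5:8]: 19
[6:9]: 20
[7:10]: 28
[8:11]: 29
[9:12]: 43

Max: 43 at [9:12]


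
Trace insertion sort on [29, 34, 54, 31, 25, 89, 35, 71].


Initial: [29, 34, 54, 31, 25, 89, 35, 71]
Insert 34: [29, 34, 54, 31, 25, 89, 35, 71]
Insert 54: [29, 34, 54, 31, 25, 89, 35, 71]
Insert 31: [29, 31, 34, 54, 25, 89, 35, 71]
Insert 25: [25, 29, 31, 34, 54, 89, 35, 71]
Insert 89: [25, 29, 31, 34, 54, 89, 35, 71]
Insert 35: [25, 29, 31, 34, 35, 54, 89, 71]
Insert 71: [25, 29, 31, 34, 35, 54, 71, 89]

Sorted: [25, 29, 31, 34, 35, 54, 71, 89]


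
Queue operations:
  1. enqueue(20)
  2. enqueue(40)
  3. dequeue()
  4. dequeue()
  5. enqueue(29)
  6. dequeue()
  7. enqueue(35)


enqueue(20) -> [20]
enqueue(40) -> [20, 40]
dequeue()->20, [40]
dequeue()->40, []
enqueue(29) -> [29]
dequeue()->29, []
enqueue(35) -> [35]

Final queue: [35]


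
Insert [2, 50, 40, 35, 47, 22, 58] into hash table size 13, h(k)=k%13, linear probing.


Insert 2: h=2 -> slot 2
Insert 50: h=11 -> slot 11
Insert 40: h=1 -> slot 1
Insert 35: h=9 -> slot 9
Insert 47: h=8 -> slot 8
Insert 22: h=9, 1 probes -> slot 10
Insert 58: h=6 -> slot 6

Table: [None, 40, 2, None, None, None, 58, None, 47, 35, 22, 50, None]


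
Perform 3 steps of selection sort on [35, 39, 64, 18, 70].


Initial: [35, 39, 64, 18, 70]
Step 1: min=18 at 3
  Swap: [18, 39, 64, 35, 70]
Step 2: min=35 at 3
  Swap: [18, 35, 64, 39, 70]
Step 3: min=39 at 3
  Swap: [18, 35, 39, 64, 70]

After 3 steps: [18, 35, 39, 64, 70]


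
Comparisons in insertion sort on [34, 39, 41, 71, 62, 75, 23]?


Algorithm: insertion sort
Input: [34, 39, 41, 71, 62, 75, 23]
Sorted: [23, 34, 39, 41, 62, 71, 75]

12


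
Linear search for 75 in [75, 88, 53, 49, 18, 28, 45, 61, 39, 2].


i=0: 75==75 found!

Found at 0, 1 comps


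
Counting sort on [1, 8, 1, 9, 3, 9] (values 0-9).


Input: [1, 8, 1, 9, 3, 9]
Counts: [0, 2, 0, 1, 0, 0, 0, 0, 1, 2]

Sorted: [1, 1, 3, 8, 9, 9]


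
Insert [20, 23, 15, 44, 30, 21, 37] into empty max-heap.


Insert 20: [20]
Insert 23: [23, 20]
Insert 15: [23, 20, 15]
Insert 44: [44, 23, 15, 20]
Insert 30: [44, 30, 15, 20, 23]
Insert 21: [44, 30, 21, 20, 23, 15]
Insert 37: [44, 30, 37, 20, 23, 15, 21]

Final heap: [44, 30, 37, 20, 23, 15, 21]


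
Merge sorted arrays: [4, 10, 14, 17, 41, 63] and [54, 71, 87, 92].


Take 4 from A
Take 10 from A
Take 14 from A
Take 17 from A
Take 41 from A
Take 54 from B
Take 63 from A

Merged: [4, 10, 14, 17, 41, 54, 63, 71, 87, 92]


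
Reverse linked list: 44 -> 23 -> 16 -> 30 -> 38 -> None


Step 1: curr=44, set curr.next=prev(None) | reversed so far: 44
Step 2: curr=23, set curr.next=prev(44) | reversed so far: 23 -> 44
Step 3: curr=16, set curr.next=prev(23) | reversed so far: 16 -> 23 -> 44
Step 4: curr=30, set curr.next=prev(16) | reversed so far: 30 -> 16 -> 23 -> 44
Step 5: curr=38, set curr.next=prev(30) | reversed so far: 38 -> 30 -> 16 -> 23 -> 44

38 -> 30 -> 16 -> 23 -> 44 -> None


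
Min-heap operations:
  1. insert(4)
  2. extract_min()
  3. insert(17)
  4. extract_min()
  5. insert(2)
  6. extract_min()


insert(4) -> [4]
extract_min()->4, []
insert(17) -> [17]
extract_min()->17, []
insert(2) -> [2]
extract_min()->2, []

Final heap: []


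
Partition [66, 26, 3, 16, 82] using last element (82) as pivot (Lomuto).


Pivot: 82
  66 <= 82: advance i (no swap)
  26 <= 82: advance i (no swap)
  3 <= 82: advance i (no swap)
  16 <= 82: advance i (no swap)
Place pivot at 4: [66, 26, 3, 16, 82]

Partitioned: [66, 26, 3, 16, 82]


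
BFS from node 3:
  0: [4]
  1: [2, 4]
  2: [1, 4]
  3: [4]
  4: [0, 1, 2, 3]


Visit 3, enqueue [4]
Visit 4, enqueue [0, 1, 2]
Visit 0, enqueue []
Visit 1, enqueue []
Visit 2, enqueue []

BFS order: [3, 4, 0, 1, 2]


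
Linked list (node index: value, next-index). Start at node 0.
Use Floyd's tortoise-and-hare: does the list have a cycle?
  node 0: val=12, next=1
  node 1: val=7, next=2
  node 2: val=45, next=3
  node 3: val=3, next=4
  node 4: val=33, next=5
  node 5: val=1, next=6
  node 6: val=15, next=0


Floyd's tortoise (slow, +1) and hare (fast, +2):
  init: slow=0, fast=0
  step 1: slow=1, fast=2
  step 2: slow=2, fast=4
  step 3: slow=3, fast=6
  step 4: slow=4, fast=1
  step 5: slow=5, fast=3
  step 6: slow=6, fast=5
  step 7: slow=0, fast=0
  slow == fast at node 0: cycle detected

Cycle: yes


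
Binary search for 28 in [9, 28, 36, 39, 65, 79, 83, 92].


Step 1: lo=0, hi=7, mid=3, val=39
Step 2: lo=0, hi=2, mid=1, val=28

Found at index 1


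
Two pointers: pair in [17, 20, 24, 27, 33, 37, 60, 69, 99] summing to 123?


lo=0(17)+hi=8(99)=116
lo=1(20)+hi=8(99)=119
lo=2(24)+hi=8(99)=123

Yes: 24+99=123


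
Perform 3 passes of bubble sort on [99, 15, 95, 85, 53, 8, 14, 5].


Initial: [99, 15, 95, 85, 53, 8, 14, 5]
Pass 1: [15, 95, 85, 53, 8, 14, 5, 99] (7 swaps)
Pass 2: [15, 85, 53, 8, 14, 5, 95, 99] (5 swaps)
Pass 3: [15, 53, 8, 14, 5, 85, 95, 99] (4 swaps)

After 3 passes: [15, 53, 8, 14, 5, 85, 95, 99]


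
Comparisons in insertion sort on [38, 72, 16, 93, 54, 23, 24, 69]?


Algorithm: insertion sort
Input: [38, 72, 16, 93, 54, 23, 24, 69]
Sorted: [16, 23, 24, 38, 54, 69, 72, 93]

20


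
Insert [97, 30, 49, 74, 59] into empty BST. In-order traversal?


Insert 97: root
Insert 30: L from 97
Insert 49: L from 97 -> R from 30
Insert 74: L from 97 -> R from 30 -> R from 49
Insert 59: L from 97 -> R from 30 -> R from 49 -> L from 74

In-order: [30, 49, 59, 74, 97]


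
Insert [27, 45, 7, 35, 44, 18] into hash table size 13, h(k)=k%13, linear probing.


Insert 27: h=1 -> slot 1
Insert 45: h=6 -> slot 6
Insert 7: h=7 -> slot 7
Insert 35: h=9 -> slot 9
Insert 44: h=5 -> slot 5
Insert 18: h=5, 3 probes -> slot 8

Table: [None, 27, None, None, None, 44, 45, 7, 18, 35, None, None, None]


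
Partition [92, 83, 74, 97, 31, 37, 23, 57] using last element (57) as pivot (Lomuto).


Pivot: 57
  31 <= 57: swap -> [31, 83, 74, 97, 92, 37, 23, 57]
  37 <= 57: swap -> [31, 37, 74, 97, 92, 83, 23, 57]
  23 <= 57: swap -> [31, 37, 23, 97, 92, 83, 74, 57]
Place pivot at 3: [31, 37, 23, 57, 92, 83, 74, 97]

Partitioned: [31, 37, 23, 57, 92, 83, 74, 97]


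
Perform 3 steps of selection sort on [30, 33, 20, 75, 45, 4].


Initial: [30, 33, 20, 75, 45, 4]
Step 1: min=4 at 5
  Swap: [4, 33, 20, 75, 45, 30]
Step 2: min=20 at 2
  Swap: [4, 20, 33, 75, 45, 30]
Step 3: min=30 at 5
  Swap: [4, 20, 30, 75, 45, 33]

After 3 steps: [4, 20, 30, 75, 45, 33]


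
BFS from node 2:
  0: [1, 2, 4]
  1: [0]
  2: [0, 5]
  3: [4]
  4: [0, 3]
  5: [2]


Visit 2, enqueue [0, 5]
Visit 0, enqueue [1, 4]
Visit 5, enqueue []
Visit 1, enqueue []
Visit 4, enqueue [3]
Visit 3, enqueue []

BFS order: [2, 0, 5, 1, 4, 3]


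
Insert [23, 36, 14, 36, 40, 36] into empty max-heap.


Insert 23: [23]
Insert 36: [36, 23]
Insert 14: [36, 23, 14]
Insert 36: [36, 36, 14, 23]
Insert 40: [40, 36, 14, 23, 36]
Insert 36: [40, 36, 36, 23, 36, 14]

Final heap: [40, 36, 36, 23, 36, 14]


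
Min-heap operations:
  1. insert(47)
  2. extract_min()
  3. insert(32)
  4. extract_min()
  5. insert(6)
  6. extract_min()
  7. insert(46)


insert(47) -> [47]
extract_min()->47, []
insert(32) -> [32]
extract_min()->32, []
insert(6) -> [6]
extract_min()->6, []
insert(46) -> [46]

Final heap: [46]


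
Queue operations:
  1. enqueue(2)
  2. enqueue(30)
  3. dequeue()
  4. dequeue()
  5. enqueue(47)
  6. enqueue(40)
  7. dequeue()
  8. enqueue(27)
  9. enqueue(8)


enqueue(2) -> [2]
enqueue(30) -> [2, 30]
dequeue()->2, [30]
dequeue()->30, []
enqueue(47) -> [47]
enqueue(40) -> [47, 40]
dequeue()->47, [40]
enqueue(27) -> [40, 27]
enqueue(8) -> [40, 27, 8]

Final queue: [40, 27, 8]


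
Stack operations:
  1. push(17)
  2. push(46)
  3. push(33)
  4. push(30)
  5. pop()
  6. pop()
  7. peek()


push(17) -> [17]
push(46) -> [17, 46]
push(33) -> [17, 46, 33]
push(30) -> [17, 46, 33, 30]
pop()->30, [17, 46, 33]
pop()->33, [17, 46]
peek()->46

Final stack: [17, 46]


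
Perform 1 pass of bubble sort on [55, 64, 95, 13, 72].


Initial: [55, 64, 95, 13, 72]
Pass 1: [55, 64, 13, 72, 95] (2 swaps)

After 1 pass: [55, 64, 13, 72, 95]


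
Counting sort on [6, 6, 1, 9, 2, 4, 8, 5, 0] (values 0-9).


Input: [6, 6, 1, 9, 2, 4, 8, 5, 0]
Counts: [1, 1, 1, 0, 1, 1, 2, 0, 1, 1]

Sorted: [0, 1, 2, 4, 5, 6, 6, 8, 9]


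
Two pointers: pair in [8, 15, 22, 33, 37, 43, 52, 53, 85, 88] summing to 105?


lo=0(8)+hi=9(88)=96
lo=1(15)+hi=9(88)=103
lo=2(22)+hi=9(88)=110
lo=2(22)+hi=8(85)=107
lo=2(22)+hi=7(53)=75
lo=3(33)+hi=7(53)=86
lo=4(37)+hi=7(53)=90
lo=5(43)+hi=7(53)=96
lo=6(52)+hi=7(53)=105

Yes: 52+53=105


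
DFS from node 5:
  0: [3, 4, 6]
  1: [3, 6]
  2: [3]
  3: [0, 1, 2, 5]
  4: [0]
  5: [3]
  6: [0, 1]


Visit 5, push [3]
Visit 3, push [2, 1, 0]
Visit 0, push [6, 4]
Visit 4, push []
Visit 6, push [1]
Visit 1, push []
Visit 2, push []

DFS order: [5, 3, 0, 4, 6, 1, 2]


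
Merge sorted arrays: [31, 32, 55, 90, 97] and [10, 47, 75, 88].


Take 10 from B
Take 31 from A
Take 32 from A
Take 47 from B
Take 55 from A
Take 75 from B
Take 88 from B

Merged: [10, 31, 32, 47, 55, 75, 88, 90, 97]


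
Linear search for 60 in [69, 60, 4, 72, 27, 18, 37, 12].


i=0: 69!=60
i=1: 60==60 found!

Found at 1, 2 comps


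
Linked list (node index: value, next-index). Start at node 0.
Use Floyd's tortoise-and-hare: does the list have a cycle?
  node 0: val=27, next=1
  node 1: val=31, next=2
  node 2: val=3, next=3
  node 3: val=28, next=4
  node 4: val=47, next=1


Floyd's tortoise (slow, +1) and hare (fast, +2):
  init: slow=0, fast=0
  step 1: slow=1, fast=2
  step 2: slow=2, fast=4
  step 3: slow=3, fast=2
  step 4: slow=4, fast=4
  slow == fast at node 4: cycle detected

Cycle: yes


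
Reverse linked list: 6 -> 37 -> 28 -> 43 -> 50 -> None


Step 1: curr=6, set curr.next=prev(None) | reversed so far: 6
Step 2: curr=37, set curr.next=prev(6) | reversed so far: 37 -> 6
Step 3: curr=28, set curr.next=prev(37) | reversed so far: 28 -> 37 -> 6
Step 4: curr=43, set curr.next=prev(28) | reversed so far: 43 -> 28 -> 37 -> 6
Step 5: curr=50, set curr.next=prev(43) | reversed so far: 50 -> 43 -> 28 -> 37 -> 6

50 -> 43 -> 28 -> 37 -> 6 -> None


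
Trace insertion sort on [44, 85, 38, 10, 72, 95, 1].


Initial: [44, 85, 38, 10, 72, 95, 1]
Insert 85: [44, 85, 38, 10, 72, 95, 1]
Insert 38: [38, 44, 85, 10, 72, 95, 1]
Insert 10: [10, 38, 44, 85, 72, 95, 1]
Insert 72: [10, 38, 44, 72, 85, 95, 1]
Insert 95: [10, 38, 44, 72, 85, 95, 1]
Insert 1: [1, 10, 38, 44, 72, 85, 95]

Sorted: [1, 10, 38, 44, 72, 85, 95]


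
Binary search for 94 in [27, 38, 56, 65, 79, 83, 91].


Step 1: lo=0, hi=6, mid=3, val=65
Step 2: lo=4, hi=6, mid=5, val=83
Step 3: lo=6, hi=6, mid=6, val=91

Not found


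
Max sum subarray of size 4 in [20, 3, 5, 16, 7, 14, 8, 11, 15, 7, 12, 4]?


[0:4]: 44
[1:5]: 31
[2:6]: 42
[3:7]: 45
[4:8]: 40
[5:9]: 48
[6:10]: 41
[7:11]: 45
[8:12]: 38

Max: 48 at [5:9]


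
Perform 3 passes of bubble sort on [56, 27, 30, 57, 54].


Initial: [56, 27, 30, 57, 54]
Pass 1: [27, 30, 56, 54, 57] (3 swaps)
Pass 2: [27, 30, 54, 56, 57] (1 swaps)
Pass 3: [27, 30, 54, 56, 57] (0 swaps)

After 3 passes: [27, 30, 54, 56, 57]


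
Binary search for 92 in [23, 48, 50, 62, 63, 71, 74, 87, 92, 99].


Step 1: lo=0, hi=9, mid=4, val=63
Step 2: lo=5, hi=9, mid=7, val=87
Step 3: lo=8, hi=9, mid=8, val=92

Found at index 8


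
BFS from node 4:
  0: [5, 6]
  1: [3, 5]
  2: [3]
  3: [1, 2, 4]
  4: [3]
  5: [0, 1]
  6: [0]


Visit 4, enqueue [3]
Visit 3, enqueue [1, 2]
Visit 1, enqueue [5]
Visit 2, enqueue []
Visit 5, enqueue [0]
Visit 0, enqueue [6]
Visit 6, enqueue []

BFS order: [4, 3, 1, 2, 5, 0, 6]


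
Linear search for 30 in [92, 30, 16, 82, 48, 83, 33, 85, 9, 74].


i=0: 92!=30
i=1: 30==30 found!

Found at 1, 2 comps


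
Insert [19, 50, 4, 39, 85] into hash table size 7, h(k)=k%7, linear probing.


Insert 19: h=5 -> slot 5
Insert 50: h=1 -> slot 1
Insert 4: h=4 -> slot 4
Insert 39: h=4, 2 probes -> slot 6
Insert 85: h=1, 1 probes -> slot 2

Table: [None, 50, 85, None, 4, 19, 39]


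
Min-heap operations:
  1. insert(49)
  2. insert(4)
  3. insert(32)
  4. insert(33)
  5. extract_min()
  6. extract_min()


insert(49) -> [49]
insert(4) -> [4, 49]
insert(32) -> [4, 49, 32]
insert(33) -> [4, 33, 32, 49]
extract_min()->4, [32, 33, 49]
extract_min()->32, [33, 49]

Final heap: [33, 49]


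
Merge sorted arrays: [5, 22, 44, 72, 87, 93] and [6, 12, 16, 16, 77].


Take 5 from A
Take 6 from B
Take 12 from B
Take 16 from B
Take 16 from B
Take 22 from A
Take 44 from A
Take 72 from A
Take 77 from B

Merged: [5, 6, 12, 16, 16, 22, 44, 72, 77, 87, 93]


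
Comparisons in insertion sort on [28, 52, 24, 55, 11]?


Algorithm: insertion sort
Input: [28, 52, 24, 55, 11]
Sorted: [11, 24, 28, 52, 55]

8


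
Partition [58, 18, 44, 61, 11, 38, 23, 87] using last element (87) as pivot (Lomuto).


Pivot: 87
  58 <= 87: advance i (no swap)
  18 <= 87: advance i (no swap)
  44 <= 87: advance i (no swap)
  61 <= 87: advance i (no swap)
  11 <= 87: advance i (no swap)
  38 <= 87: advance i (no swap)
  23 <= 87: advance i (no swap)
Place pivot at 7: [58, 18, 44, 61, 11, 38, 23, 87]

Partitioned: [58, 18, 44, 61, 11, 38, 23, 87]


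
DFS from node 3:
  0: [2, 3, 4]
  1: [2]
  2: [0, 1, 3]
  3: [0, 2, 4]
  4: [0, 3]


Visit 3, push [4, 2, 0]
Visit 0, push [4, 2]
Visit 2, push [1]
Visit 1, push []
Visit 4, push []

DFS order: [3, 0, 2, 1, 4]


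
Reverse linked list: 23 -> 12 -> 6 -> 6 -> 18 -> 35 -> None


Step 1: curr=23, set curr.next=prev(None) | reversed so far: 23
Step 2: curr=12, set curr.next=prev(23) | reversed so far: 12 -> 23
Step 3: curr=6, set curr.next=prev(12) | reversed so far: 6 -> 12 -> 23
Step 4: curr=6, set curr.next=prev(6) | reversed so far: 6 -> 6 -> 12 -> 23
Step 5: curr=18, set curr.next=prev(6) | reversed so far: 18 -> 6 -> 6 -> 12 -> 23
Step 6: curr=35, set curr.next=prev(18) | reversed so far: 35 -> 18 -> 6 -> 6 -> 12 -> 23

35 -> 18 -> 6 -> 6 -> 12 -> 23 -> None


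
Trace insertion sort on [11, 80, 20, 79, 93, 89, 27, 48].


Initial: [11, 80, 20, 79, 93, 89, 27, 48]
Insert 80: [11, 80, 20, 79, 93, 89, 27, 48]
Insert 20: [11, 20, 80, 79, 93, 89, 27, 48]
Insert 79: [11, 20, 79, 80, 93, 89, 27, 48]
Insert 93: [11, 20, 79, 80, 93, 89, 27, 48]
Insert 89: [11, 20, 79, 80, 89, 93, 27, 48]
Insert 27: [11, 20, 27, 79, 80, 89, 93, 48]
Insert 48: [11, 20, 27, 48, 79, 80, 89, 93]

Sorted: [11, 20, 27, 48, 79, 80, 89, 93]


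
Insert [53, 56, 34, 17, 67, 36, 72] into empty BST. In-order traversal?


Insert 53: root
Insert 56: R from 53
Insert 34: L from 53
Insert 17: L from 53 -> L from 34
Insert 67: R from 53 -> R from 56
Insert 36: L from 53 -> R from 34
Insert 72: R from 53 -> R from 56 -> R from 67

In-order: [17, 34, 36, 53, 56, 67, 72]


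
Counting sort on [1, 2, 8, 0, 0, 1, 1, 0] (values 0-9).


Input: [1, 2, 8, 0, 0, 1, 1, 0]
Counts: [3, 3, 1, 0, 0, 0, 0, 0, 1, 0]

Sorted: [0, 0, 0, 1, 1, 1, 2, 8]


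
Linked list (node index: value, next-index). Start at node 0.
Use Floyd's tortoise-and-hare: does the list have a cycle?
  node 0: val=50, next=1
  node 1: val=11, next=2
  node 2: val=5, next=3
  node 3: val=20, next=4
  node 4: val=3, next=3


Floyd's tortoise (slow, +1) and hare (fast, +2):
  init: slow=0, fast=0
  step 1: slow=1, fast=2
  step 2: slow=2, fast=4
  step 3: slow=3, fast=4
  step 4: slow=4, fast=4
  slow == fast at node 4: cycle detected

Cycle: yes


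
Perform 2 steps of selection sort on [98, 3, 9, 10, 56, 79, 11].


Initial: [98, 3, 9, 10, 56, 79, 11]
Step 1: min=3 at 1
  Swap: [3, 98, 9, 10, 56, 79, 11]
Step 2: min=9 at 2
  Swap: [3, 9, 98, 10, 56, 79, 11]

After 2 steps: [3, 9, 98, 10, 56, 79, 11]


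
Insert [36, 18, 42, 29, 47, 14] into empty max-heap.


Insert 36: [36]
Insert 18: [36, 18]
Insert 42: [42, 18, 36]
Insert 29: [42, 29, 36, 18]
Insert 47: [47, 42, 36, 18, 29]
Insert 14: [47, 42, 36, 18, 29, 14]

Final heap: [47, 42, 36, 18, 29, 14]


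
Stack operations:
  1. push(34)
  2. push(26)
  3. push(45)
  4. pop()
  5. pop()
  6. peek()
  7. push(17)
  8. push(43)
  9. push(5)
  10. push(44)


push(34) -> [34]
push(26) -> [34, 26]
push(45) -> [34, 26, 45]
pop()->45, [34, 26]
pop()->26, [34]
peek()->34
push(17) -> [34, 17]
push(43) -> [34, 17, 43]
push(5) -> [34, 17, 43, 5]
push(44) -> [34, 17, 43, 5, 44]

Final stack: [34, 17, 43, 5, 44]


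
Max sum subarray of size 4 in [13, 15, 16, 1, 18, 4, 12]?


[0:4]: 45
[1:5]: 50
[2:6]: 39
[3:7]: 35

Max: 50 at [1:5]


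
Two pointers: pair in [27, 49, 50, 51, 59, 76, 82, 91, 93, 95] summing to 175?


lo=0(27)+hi=9(95)=122
lo=1(49)+hi=9(95)=144
lo=2(50)+hi=9(95)=145
lo=3(51)+hi=9(95)=146
lo=4(59)+hi=9(95)=154
lo=5(76)+hi=9(95)=171
lo=6(82)+hi=9(95)=177
lo=6(82)+hi=8(93)=175

Yes: 82+93=175


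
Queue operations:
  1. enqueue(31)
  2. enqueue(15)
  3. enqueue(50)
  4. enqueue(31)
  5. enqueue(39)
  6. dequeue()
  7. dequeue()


enqueue(31) -> [31]
enqueue(15) -> [31, 15]
enqueue(50) -> [31, 15, 50]
enqueue(31) -> [31, 15, 50, 31]
enqueue(39) -> [31, 15, 50, 31, 39]
dequeue()->31, [15, 50, 31, 39]
dequeue()->15, [50, 31, 39]

Final queue: [50, 31, 39]


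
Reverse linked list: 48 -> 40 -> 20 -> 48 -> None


Step 1: curr=48, set curr.next=prev(None) | reversed so far: 48
Step 2: curr=40, set curr.next=prev(48) | reversed so far: 40 -> 48
Step 3: curr=20, set curr.next=prev(40) | reversed so far: 20 -> 40 -> 48
Step 4: curr=48, set curr.next=prev(20) | reversed so far: 48 -> 20 -> 40 -> 48

48 -> 20 -> 40 -> 48 -> None


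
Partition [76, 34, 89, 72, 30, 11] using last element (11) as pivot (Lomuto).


Pivot: 11
Place pivot at 0: [11, 34, 89, 72, 30, 76]

Partitioned: [11, 34, 89, 72, 30, 76]


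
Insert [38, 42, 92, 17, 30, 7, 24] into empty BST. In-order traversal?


Insert 38: root
Insert 42: R from 38
Insert 92: R from 38 -> R from 42
Insert 17: L from 38
Insert 30: L from 38 -> R from 17
Insert 7: L from 38 -> L from 17
Insert 24: L from 38 -> R from 17 -> L from 30

In-order: [7, 17, 24, 30, 38, 42, 92]


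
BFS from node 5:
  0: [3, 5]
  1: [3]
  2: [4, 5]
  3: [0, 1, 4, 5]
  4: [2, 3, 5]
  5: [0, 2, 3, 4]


Visit 5, enqueue [0, 2, 3, 4]
Visit 0, enqueue []
Visit 2, enqueue []
Visit 3, enqueue [1]
Visit 4, enqueue []
Visit 1, enqueue []

BFS order: [5, 0, 2, 3, 4, 1]


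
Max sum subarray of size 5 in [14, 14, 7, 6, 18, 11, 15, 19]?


[0:5]: 59
[1:6]: 56
[2:7]: 57
[3:8]: 69

Max: 69 at [3:8]


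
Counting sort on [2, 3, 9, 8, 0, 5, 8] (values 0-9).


Input: [2, 3, 9, 8, 0, 5, 8]
Counts: [1, 0, 1, 1, 0, 1, 0, 0, 2, 1]

Sorted: [0, 2, 3, 5, 8, 8, 9]


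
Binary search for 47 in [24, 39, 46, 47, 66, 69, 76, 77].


Step 1: lo=0, hi=7, mid=3, val=47

Found at index 3


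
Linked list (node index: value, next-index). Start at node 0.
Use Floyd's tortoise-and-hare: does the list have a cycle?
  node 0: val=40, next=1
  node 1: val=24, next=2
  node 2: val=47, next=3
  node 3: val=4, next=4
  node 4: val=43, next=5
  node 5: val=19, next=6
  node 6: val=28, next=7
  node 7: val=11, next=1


Floyd's tortoise (slow, +1) and hare (fast, +2):
  init: slow=0, fast=0
  step 1: slow=1, fast=2
  step 2: slow=2, fast=4
  step 3: slow=3, fast=6
  step 4: slow=4, fast=1
  step 5: slow=5, fast=3
  step 6: slow=6, fast=5
  step 7: slow=7, fast=7
  slow == fast at node 7: cycle detected

Cycle: yes


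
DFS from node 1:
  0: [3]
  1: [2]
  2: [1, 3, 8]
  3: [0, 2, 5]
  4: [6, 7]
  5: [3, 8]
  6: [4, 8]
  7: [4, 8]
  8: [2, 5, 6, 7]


Visit 1, push [2]
Visit 2, push [8, 3]
Visit 3, push [5, 0]
Visit 0, push []
Visit 5, push [8]
Visit 8, push [7, 6]
Visit 6, push [4]
Visit 4, push [7]
Visit 7, push []

DFS order: [1, 2, 3, 0, 5, 8, 6, 4, 7]


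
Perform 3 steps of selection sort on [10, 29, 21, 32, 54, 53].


Initial: [10, 29, 21, 32, 54, 53]
Step 1: min=10 at 0
  Swap: [10, 29, 21, 32, 54, 53]
Step 2: min=21 at 2
  Swap: [10, 21, 29, 32, 54, 53]
Step 3: min=29 at 2
  Swap: [10, 21, 29, 32, 54, 53]

After 3 steps: [10, 21, 29, 32, 54, 53]


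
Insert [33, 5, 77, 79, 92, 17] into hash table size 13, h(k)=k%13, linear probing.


Insert 33: h=7 -> slot 7
Insert 5: h=5 -> slot 5
Insert 77: h=12 -> slot 12
Insert 79: h=1 -> slot 1
Insert 92: h=1, 1 probes -> slot 2
Insert 17: h=4 -> slot 4

Table: [None, 79, 92, None, 17, 5, None, 33, None, None, None, None, 77]


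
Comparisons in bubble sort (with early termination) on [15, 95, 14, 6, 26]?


Algorithm: bubble sort (with early termination)
Input: [15, 95, 14, 6, 26]
Sorted: [6, 14, 15, 26, 95]

10


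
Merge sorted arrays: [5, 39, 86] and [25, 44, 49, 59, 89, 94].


Take 5 from A
Take 25 from B
Take 39 from A
Take 44 from B
Take 49 from B
Take 59 from B
Take 86 from A

Merged: [5, 25, 39, 44, 49, 59, 86, 89, 94]


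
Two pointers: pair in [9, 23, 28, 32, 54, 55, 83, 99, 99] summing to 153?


lo=0(9)+hi=8(99)=108
lo=1(23)+hi=8(99)=122
lo=2(28)+hi=8(99)=127
lo=3(32)+hi=8(99)=131
lo=4(54)+hi=8(99)=153

Yes: 54+99=153


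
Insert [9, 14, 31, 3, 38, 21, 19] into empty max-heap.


Insert 9: [9]
Insert 14: [14, 9]
Insert 31: [31, 9, 14]
Insert 3: [31, 9, 14, 3]
Insert 38: [38, 31, 14, 3, 9]
Insert 21: [38, 31, 21, 3, 9, 14]
Insert 19: [38, 31, 21, 3, 9, 14, 19]

Final heap: [38, 31, 21, 3, 9, 14, 19]


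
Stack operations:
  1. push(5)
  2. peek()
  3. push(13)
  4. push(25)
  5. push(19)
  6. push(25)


push(5) -> [5]
peek()->5
push(13) -> [5, 13]
push(25) -> [5, 13, 25]
push(19) -> [5, 13, 25, 19]
push(25) -> [5, 13, 25, 19, 25]

Final stack: [5, 13, 25, 19, 25]


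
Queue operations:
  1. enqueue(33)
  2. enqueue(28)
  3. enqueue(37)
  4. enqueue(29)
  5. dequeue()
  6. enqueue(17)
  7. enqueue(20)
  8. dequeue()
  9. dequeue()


enqueue(33) -> [33]
enqueue(28) -> [33, 28]
enqueue(37) -> [33, 28, 37]
enqueue(29) -> [33, 28, 37, 29]
dequeue()->33, [28, 37, 29]
enqueue(17) -> [28, 37, 29, 17]
enqueue(20) -> [28, 37, 29, 17, 20]
dequeue()->28, [37, 29, 17, 20]
dequeue()->37, [29, 17, 20]

Final queue: [29, 17, 20]


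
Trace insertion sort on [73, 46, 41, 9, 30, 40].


Initial: [73, 46, 41, 9, 30, 40]
Insert 46: [46, 73, 41, 9, 30, 40]
Insert 41: [41, 46, 73, 9, 30, 40]
Insert 9: [9, 41, 46, 73, 30, 40]
Insert 30: [9, 30, 41, 46, 73, 40]
Insert 40: [9, 30, 40, 41, 46, 73]

Sorted: [9, 30, 40, 41, 46, 73]


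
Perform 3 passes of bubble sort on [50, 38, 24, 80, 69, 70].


Initial: [50, 38, 24, 80, 69, 70]
Pass 1: [38, 24, 50, 69, 70, 80] (4 swaps)
Pass 2: [24, 38, 50, 69, 70, 80] (1 swaps)
Pass 3: [24, 38, 50, 69, 70, 80] (0 swaps)

After 3 passes: [24, 38, 50, 69, 70, 80]


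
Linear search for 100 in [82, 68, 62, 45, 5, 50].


i=0: 82!=100
i=1: 68!=100
i=2: 62!=100
i=3: 45!=100
i=4: 5!=100
i=5: 50!=100

Not found, 6 comps


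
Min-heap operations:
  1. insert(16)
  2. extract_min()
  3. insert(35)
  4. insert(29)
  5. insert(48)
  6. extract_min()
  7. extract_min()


insert(16) -> [16]
extract_min()->16, []
insert(35) -> [35]
insert(29) -> [29, 35]
insert(48) -> [29, 35, 48]
extract_min()->29, [35, 48]
extract_min()->35, [48]

Final heap: [48]


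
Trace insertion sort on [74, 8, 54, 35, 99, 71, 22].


Initial: [74, 8, 54, 35, 99, 71, 22]
Insert 8: [8, 74, 54, 35, 99, 71, 22]
Insert 54: [8, 54, 74, 35, 99, 71, 22]
Insert 35: [8, 35, 54, 74, 99, 71, 22]
Insert 99: [8, 35, 54, 74, 99, 71, 22]
Insert 71: [8, 35, 54, 71, 74, 99, 22]
Insert 22: [8, 22, 35, 54, 71, 74, 99]

Sorted: [8, 22, 35, 54, 71, 74, 99]


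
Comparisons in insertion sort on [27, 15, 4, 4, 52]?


Algorithm: insertion sort
Input: [27, 15, 4, 4, 52]
Sorted: [4, 4, 15, 27, 52]

7


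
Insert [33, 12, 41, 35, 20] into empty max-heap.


Insert 33: [33]
Insert 12: [33, 12]
Insert 41: [41, 12, 33]
Insert 35: [41, 35, 33, 12]
Insert 20: [41, 35, 33, 12, 20]

Final heap: [41, 35, 33, 12, 20]


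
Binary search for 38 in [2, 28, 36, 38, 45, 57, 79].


Step 1: lo=0, hi=6, mid=3, val=38

Found at index 3


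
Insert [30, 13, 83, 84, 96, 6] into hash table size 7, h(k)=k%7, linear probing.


Insert 30: h=2 -> slot 2
Insert 13: h=6 -> slot 6
Insert 83: h=6, 1 probes -> slot 0
Insert 84: h=0, 1 probes -> slot 1
Insert 96: h=5 -> slot 5
Insert 6: h=6, 4 probes -> slot 3

Table: [83, 84, 30, 6, None, 96, 13]


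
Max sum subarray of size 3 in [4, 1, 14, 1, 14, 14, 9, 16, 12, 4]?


[0:3]: 19
[1:4]: 16
[2:5]: 29
[3:6]: 29
[4:7]: 37
[5:8]: 39
[6:9]: 37
[7:10]: 32

Max: 39 at [5:8]


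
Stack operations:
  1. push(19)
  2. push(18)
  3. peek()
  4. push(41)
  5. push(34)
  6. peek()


push(19) -> [19]
push(18) -> [19, 18]
peek()->18
push(41) -> [19, 18, 41]
push(34) -> [19, 18, 41, 34]
peek()->34

Final stack: [19, 18, 41, 34]


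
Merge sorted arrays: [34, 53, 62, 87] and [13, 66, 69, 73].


Take 13 from B
Take 34 from A
Take 53 from A
Take 62 from A
Take 66 from B
Take 69 from B
Take 73 from B

Merged: [13, 34, 53, 62, 66, 69, 73, 87]


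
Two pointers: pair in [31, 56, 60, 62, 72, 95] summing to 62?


lo=0(31)+hi=5(95)=126
lo=0(31)+hi=4(72)=103
lo=0(31)+hi=3(62)=93
lo=0(31)+hi=2(60)=91
lo=0(31)+hi=1(56)=87

No pair found


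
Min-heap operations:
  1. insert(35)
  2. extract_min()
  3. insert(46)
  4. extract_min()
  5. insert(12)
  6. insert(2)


insert(35) -> [35]
extract_min()->35, []
insert(46) -> [46]
extract_min()->46, []
insert(12) -> [12]
insert(2) -> [2, 12]

Final heap: [2, 12]


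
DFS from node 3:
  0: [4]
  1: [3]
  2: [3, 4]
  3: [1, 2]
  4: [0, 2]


Visit 3, push [2, 1]
Visit 1, push []
Visit 2, push [4]
Visit 4, push [0]
Visit 0, push []

DFS order: [3, 1, 2, 4, 0]


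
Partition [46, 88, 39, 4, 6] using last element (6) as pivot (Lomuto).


Pivot: 6
  4 <= 6: swap -> [4, 88, 39, 46, 6]
Place pivot at 1: [4, 6, 39, 46, 88]

Partitioned: [4, 6, 39, 46, 88]


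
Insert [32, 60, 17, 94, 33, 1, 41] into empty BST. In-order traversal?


Insert 32: root
Insert 60: R from 32
Insert 17: L from 32
Insert 94: R from 32 -> R from 60
Insert 33: R from 32 -> L from 60
Insert 1: L from 32 -> L from 17
Insert 41: R from 32 -> L from 60 -> R from 33

In-order: [1, 17, 32, 33, 41, 60, 94]


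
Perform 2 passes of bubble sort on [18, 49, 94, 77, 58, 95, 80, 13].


Initial: [18, 49, 94, 77, 58, 95, 80, 13]
Pass 1: [18, 49, 77, 58, 94, 80, 13, 95] (4 swaps)
Pass 2: [18, 49, 58, 77, 80, 13, 94, 95] (3 swaps)

After 2 passes: [18, 49, 58, 77, 80, 13, 94, 95]


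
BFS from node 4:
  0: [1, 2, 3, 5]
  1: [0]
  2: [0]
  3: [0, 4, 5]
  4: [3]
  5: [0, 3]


Visit 4, enqueue [3]
Visit 3, enqueue [0, 5]
Visit 0, enqueue [1, 2]
Visit 5, enqueue []
Visit 1, enqueue []
Visit 2, enqueue []

BFS order: [4, 3, 0, 5, 1, 2]


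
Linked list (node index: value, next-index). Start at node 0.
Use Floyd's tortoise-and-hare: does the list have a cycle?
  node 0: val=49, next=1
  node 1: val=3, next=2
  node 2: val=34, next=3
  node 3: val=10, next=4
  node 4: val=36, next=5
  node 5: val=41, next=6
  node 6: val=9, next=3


Floyd's tortoise (slow, +1) and hare (fast, +2):
  init: slow=0, fast=0
  step 1: slow=1, fast=2
  step 2: slow=2, fast=4
  step 3: slow=3, fast=6
  step 4: slow=4, fast=4
  slow == fast at node 4: cycle detected

Cycle: yes
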